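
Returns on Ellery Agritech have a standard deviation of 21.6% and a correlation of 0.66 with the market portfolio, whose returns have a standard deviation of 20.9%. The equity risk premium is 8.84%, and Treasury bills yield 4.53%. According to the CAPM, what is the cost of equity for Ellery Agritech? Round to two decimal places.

β = ρ × σ_i / σ_m = 0.66 × 21.6% / 20.9% = 0.6821
E(R) = 4.53% + 0.6821 × 8.84% = 10.56%

10.56%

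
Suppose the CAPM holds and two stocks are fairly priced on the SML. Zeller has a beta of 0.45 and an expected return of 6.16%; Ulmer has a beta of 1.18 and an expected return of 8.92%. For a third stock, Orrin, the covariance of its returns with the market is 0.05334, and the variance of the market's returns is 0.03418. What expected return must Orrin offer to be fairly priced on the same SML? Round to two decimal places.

10.36%

MRP = (8.92% − 6.16%) / (1.18 − 0.45) = 3.7808%
R_f = 6.16% − 0.45 × 3.7808% = 4.4586%
β_Orrin = Cov / Var(R_m) = 0.05334 / 0.03418 = 1.5606
E(R_Orrin) = R_f + β × MRP = 4.4586% + 1.5606 × 3.7808% = 10.36%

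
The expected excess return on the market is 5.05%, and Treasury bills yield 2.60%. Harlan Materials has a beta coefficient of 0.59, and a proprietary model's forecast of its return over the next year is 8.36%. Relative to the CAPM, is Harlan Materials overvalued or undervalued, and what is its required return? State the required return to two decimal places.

Undervalued; required return 5.58%

Required return = R_f + β·MRP = 2.60% + 0.59 × 5.05% = 5.58%
Forecast 8.36% > required 5.58% → the stock plots above the SML → undervalued.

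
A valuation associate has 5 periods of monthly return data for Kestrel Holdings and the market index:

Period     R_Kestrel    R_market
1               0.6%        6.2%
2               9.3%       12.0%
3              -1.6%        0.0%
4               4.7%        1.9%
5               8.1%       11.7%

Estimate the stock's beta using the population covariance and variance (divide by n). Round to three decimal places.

0.703

Mean R_i = (0.6 + 9.3 − 1.6 + 4.7 + 8.1) / 5 = 4.2200%
Mean R_m = (6.2 + 12.0 + 0.0 + 1.9 + 11.7) / 5 = 6.3600%
Σ(R_i − R̄_i)(R_m − R̄_m) = 84.8240  ⇒  Cov = 84.8240 / 5 = 16.9648
Σ(R_m − R̄_m)² = 120.6920  ⇒  Var(R_m) = 120.6920 / 5 = 24.1384
β = Cov / Var(R_m) = 16.9648 / 24.1384 = 0.7028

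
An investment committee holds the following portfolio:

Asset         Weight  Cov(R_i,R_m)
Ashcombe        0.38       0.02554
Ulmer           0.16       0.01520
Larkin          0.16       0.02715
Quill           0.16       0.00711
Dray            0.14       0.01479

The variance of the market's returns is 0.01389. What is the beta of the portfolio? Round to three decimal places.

1.418

β_Ashcombe = 0.02554 / 0.01389 = 1.8387
β_Ulmer = 0.01520 / 0.01389 = 1.0943
β_Larkin = 0.02715 / 0.01389 = 1.9546
β_Quill = 0.00711 / 0.01389 = 0.5119
β_Dray = 0.01479 / 0.01389 = 1.0648
β_P = Σ w_i β_i = 0.38×1.8387 + 0.16×1.0943 + 0.16×1.9546 + 0.16×0.5119 + 0.14×1.0648 = 1.4175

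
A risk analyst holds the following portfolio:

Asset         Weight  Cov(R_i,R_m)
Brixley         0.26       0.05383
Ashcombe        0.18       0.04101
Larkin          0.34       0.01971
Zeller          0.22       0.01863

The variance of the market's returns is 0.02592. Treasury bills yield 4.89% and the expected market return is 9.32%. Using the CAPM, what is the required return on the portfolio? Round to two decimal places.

10.39%

β_Brixley = 0.05383 / 0.02592 = 2.0768
β_Ashcombe = 0.04101 / 0.02592 = 1.5822
β_Larkin = 0.01971 / 0.02592 = 0.7604
β_Zeller = 0.01863 / 0.02592 = 0.7188
β_P = Σ w_i β_i = 0.26×2.0768 + 0.18×1.5822 + 0.34×0.7604 + 0.22×0.7188 = 1.2414
MRP = 9.32% − 4.89% = 4.43%
E(R_P) = R_f + β_P × MRP = 4.89% + 1.2414 × 4.43% = 10.39%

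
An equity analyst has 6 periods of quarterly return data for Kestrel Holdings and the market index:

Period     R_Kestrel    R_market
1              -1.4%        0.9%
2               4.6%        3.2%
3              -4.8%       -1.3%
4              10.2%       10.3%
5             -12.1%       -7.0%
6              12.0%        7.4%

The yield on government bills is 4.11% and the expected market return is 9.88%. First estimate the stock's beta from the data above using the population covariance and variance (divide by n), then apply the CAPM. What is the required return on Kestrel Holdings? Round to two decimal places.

Mean R_i = (-1.4 + 4.6 − 4.8 + 10.2 − 12.1 + 12.0) / 6 = 1.4167%
Mean R_m = (0.9 + 3.2 − 1.3 + 10.3 − 7.0 + 7.4) / 6 = 2.2500%
Σ(R_i − R̄_i)(R_m − R̄_m) = 279.1350  ⇒  Cov = 279.1350 / 6 = 46.5225
Σ(R_m − R̄_m)² = 192.2150  ⇒  Var(R_m) = 192.2150 / 6 = 32.0358
β = Cov / Var(R_m) = 46.5225 / 32.0358 = 1.4522
MRP = 9.88% − 4.11% = 5.77%
E(R) = R_f + β × MRP = 4.11% + 1.4522 × 5.77% = 12.49%

12.49%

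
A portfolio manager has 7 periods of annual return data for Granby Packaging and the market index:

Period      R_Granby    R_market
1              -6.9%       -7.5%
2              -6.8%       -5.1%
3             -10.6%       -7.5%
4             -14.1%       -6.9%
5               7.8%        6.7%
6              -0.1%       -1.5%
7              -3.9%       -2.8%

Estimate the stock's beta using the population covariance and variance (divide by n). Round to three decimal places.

Mean R_i = (-6.9 − 6.8 − 10.6 − 14.1 + 7.8 − 0.1 − 3.9) / 7 = -4.9429%
Mean R_m = (-7.5 − 5.1 − 7.5 − 6.9 + 6.7 − 1.5 − 2.8) / 7 = -3.5143%
Σ(R_i − R̄_i)(R_m − R̄_m) = 204.9557  ⇒  Cov = 204.9557 / 7 = 29.2794
Σ(R_m − R̄_m)² = 154.6486  ⇒  Var(R_m) = 154.6486 / 7 = 22.0927
β = Cov / Var(R_m) = 29.2794 / 22.0927 = 1.3253

1.325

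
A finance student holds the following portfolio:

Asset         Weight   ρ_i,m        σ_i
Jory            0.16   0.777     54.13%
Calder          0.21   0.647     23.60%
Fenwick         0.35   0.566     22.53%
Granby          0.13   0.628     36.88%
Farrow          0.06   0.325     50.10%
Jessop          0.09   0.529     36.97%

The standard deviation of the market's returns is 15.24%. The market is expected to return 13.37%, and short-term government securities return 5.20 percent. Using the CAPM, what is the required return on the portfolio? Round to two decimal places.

16.00%

β_Jory = 0.777 × 54.13% / 15.24% = 2.7598
β_Calder = 0.647 × 23.60% / 15.24% = 1.0019
β_Fenwick = 0.566 × 22.53% / 15.24% = 0.8367
β_Granby = 0.628 × 36.88% / 15.24% = 1.5197
β_Farrow = 0.325 × 50.10% / 15.24% = 1.0684
β_Jessop = 0.529 × 36.97% / 15.24% = 1.2833
β_P = Σ w_i β_i = 0.16×2.7598 + 0.21×1.0019 + 0.35×0.8367 + 0.13×1.5197 + 0.06×1.0684 + 0.09×1.2833 = 1.3220
MRP = 13.37% − 5.20% = 8.17%
E(R_P) = R_f + β_P × MRP = 5.20% + 1.3220 × 8.17% = 16.00%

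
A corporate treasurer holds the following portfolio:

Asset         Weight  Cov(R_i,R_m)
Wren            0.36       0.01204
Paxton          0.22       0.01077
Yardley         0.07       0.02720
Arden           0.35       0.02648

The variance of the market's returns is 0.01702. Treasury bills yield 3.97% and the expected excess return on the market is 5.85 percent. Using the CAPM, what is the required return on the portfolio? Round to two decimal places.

10.11%

β_Wren = 0.01204 / 0.01702 = 0.7074
β_Paxton = 0.01077 / 0.01702 = 0.6328
β_Yardley = 0.02720 / 0.01702 = 1.5981
β_Arden = 0.02648 / 0.01702 = 1.5558
β_P = Σ w_i β_i = 0.36×0.7074 + 0.22×0.6328 + 0.07×1.5981 + 0.35×1.5558 = 1.0503
E(R_P) = R_f + β_P × MRP = 3.97% + 1.0503 × 5.85% = 10.11%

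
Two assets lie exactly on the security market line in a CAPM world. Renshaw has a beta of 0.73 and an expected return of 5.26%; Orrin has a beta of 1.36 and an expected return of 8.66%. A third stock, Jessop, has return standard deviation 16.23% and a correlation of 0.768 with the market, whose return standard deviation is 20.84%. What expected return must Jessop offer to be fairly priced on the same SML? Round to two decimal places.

MRP = (8.66% − 5.26%) / (1.36 − 0.73) = 5.3968%
R_f = 5.26% − 0.73 × 5.3968% = 1.3203%
β_Jessop = ρ·σ_i/σ_m = 0.768 × 16.23 / 20.84 = 0.5981
E(R_Jessop) = R_f + β × MRP = 1.3203% + 0.5981 × 5.3968% = 4.55%

4.55%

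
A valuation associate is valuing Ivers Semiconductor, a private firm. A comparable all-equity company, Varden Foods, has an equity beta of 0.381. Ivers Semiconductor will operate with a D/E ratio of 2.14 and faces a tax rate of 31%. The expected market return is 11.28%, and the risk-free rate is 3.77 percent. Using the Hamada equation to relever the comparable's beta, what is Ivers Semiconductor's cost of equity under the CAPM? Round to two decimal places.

10.86%

β_L = β_U × [1 + (1 − t)(D/E)] = 0.381 × [1 + (1 − 0.31) × 2.14]
    = 0.381 × [1 + 0.69 × 2.14] = 0.381 × 2.4766 = 0.9436
MRP = 11.28% − 3.77% = 7.51%
E(R) = R_f + β_L × MRP = 3.77% + 0.9436 × 7.51% = 10.86%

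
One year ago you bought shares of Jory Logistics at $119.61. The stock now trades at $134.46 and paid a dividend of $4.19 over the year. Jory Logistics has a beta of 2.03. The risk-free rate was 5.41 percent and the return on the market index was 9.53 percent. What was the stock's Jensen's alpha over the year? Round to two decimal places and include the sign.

+2.14%

Realised HPR = (P1 + D1 − P0) / P0 = (134.46 + 4.19 − 119.61) / 119.61 = 19.04 / 119.61 = 15.9184%
MRP = 9.53% − 5.41% = 4.12%
CAPM required = R_f + β·MRP = 5.41% + 2.03 × 4.12% = 13.7736%
α = realised − required = 15.9184% − 13.7736% = +2.14%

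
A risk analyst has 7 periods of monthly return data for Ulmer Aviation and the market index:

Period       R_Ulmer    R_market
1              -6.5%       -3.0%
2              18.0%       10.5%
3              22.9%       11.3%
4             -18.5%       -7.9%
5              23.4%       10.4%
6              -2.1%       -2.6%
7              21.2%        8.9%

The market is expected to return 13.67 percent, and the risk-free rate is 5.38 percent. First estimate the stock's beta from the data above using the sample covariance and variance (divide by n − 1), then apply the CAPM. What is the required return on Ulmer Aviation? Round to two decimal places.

Mean R_i = (-6.5 + 18.0 + 22.9 − 18.5 + 23.4 − 2.1 + 21.2) / 7 = 8.3429%
Mean R_m = (-3.0 + 10.5 + 11.3 − 7.9 + 10.4 − 2.6 + 8.9) / 7 = 3.9429%
Σ(R_i − R̄_i)(R_m − R̄_m) = 820.6571  ⇒  Cov = 820.6571 / 6 = 136.7762
Σ(R_m − R̄_m)² = 394.6571  ⇒  Var(R_m) = 394.6571 / 6 = 65.7762
β = Cov / Var(R_m) = 136.7762 / 65.7762 = 2.0794
MRP = 13.67% − 5.38% = 8.29%
E(R) = R_f + β × MRP = 5.38% + 2.0794 × 8.29% = 22.62%

22.62%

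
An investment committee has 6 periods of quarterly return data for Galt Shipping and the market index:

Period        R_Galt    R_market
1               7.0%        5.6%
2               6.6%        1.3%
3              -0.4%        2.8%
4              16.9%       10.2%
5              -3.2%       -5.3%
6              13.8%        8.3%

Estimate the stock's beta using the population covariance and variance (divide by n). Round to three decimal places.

Mean R_i = (7.0 + 6.6 − 0.4 + 16.9 − 3.2 + 13.8) / 6 = 6.7833%
Mean R_m = (5.6 + 1.3 + 2.8 + 10.2 − 5.3 + 8.3) / 6 = 3.8167%
Σ(R_i − R̄_i)(R_m − R̄_m) = 195.2017  ⇒  Cov = 195.2017 / 6 = 32.5336
Σ(R_m − R̄_m)² = 154.5083  ⇒  Var(R_m) = 154.5083 / 6 = 25.7514
β = Cov / Var(R_m) = 32.5336 / 25.7514 = 1.2634

1.263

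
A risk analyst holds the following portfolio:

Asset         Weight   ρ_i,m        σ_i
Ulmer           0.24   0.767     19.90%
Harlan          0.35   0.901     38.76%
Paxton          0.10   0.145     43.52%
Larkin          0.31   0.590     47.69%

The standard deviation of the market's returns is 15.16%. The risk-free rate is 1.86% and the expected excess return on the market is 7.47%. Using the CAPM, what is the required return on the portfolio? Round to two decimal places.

14.30%

β_Ulmer = 0.767 × 19.90% / 15.16% = 1.0068
β_Harlan = 0.901 × 38.76% / 15.16% = 2.3036
β_Paxton = 0.145 × 43.52% / 15.16% = 0.4163
β_Larkin = 0.590 × 47.69% / 15.16% = 1.8560
β_P = Σ w_i β_i = 0.24×1.0068 + 0.35×2.3036 + 0.10×0.4163 + 0.31×1.8560 = 1.6649
E(R_P) = R_f + β_P × MRP = 1.86% + 1.6649 × 7.47% = 14.30%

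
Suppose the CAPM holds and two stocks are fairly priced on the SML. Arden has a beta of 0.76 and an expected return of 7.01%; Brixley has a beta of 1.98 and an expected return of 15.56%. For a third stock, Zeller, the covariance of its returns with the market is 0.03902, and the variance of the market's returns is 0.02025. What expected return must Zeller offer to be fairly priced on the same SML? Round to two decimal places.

MRP = (15.56% − 7.01%) / (1.98 − 0.76) = 7.0082%
R_f = 7.01% − 0.76 × 7.0082% = 1.6838%
β_Zeller = Cov / Var(R_m) = 0.03902 / 0.02025 = 1.9269
E(R_Zeller) = R_f + β × MRP = 1.6838% + 1.9269 × 7.0082% = 15.19%

15.19%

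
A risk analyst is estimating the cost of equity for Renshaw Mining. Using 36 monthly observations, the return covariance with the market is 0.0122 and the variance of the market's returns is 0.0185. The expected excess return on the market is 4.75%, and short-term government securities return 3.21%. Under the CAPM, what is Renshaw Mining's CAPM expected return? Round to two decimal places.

6.34%

β = Cov(R_i, R_m) / Var(R_m) = 0.0122 / 0.0185 = 0.6595
E(R) = R_f + β × MRP = 3.21% + 0.6595 × 4.75% = 6.34%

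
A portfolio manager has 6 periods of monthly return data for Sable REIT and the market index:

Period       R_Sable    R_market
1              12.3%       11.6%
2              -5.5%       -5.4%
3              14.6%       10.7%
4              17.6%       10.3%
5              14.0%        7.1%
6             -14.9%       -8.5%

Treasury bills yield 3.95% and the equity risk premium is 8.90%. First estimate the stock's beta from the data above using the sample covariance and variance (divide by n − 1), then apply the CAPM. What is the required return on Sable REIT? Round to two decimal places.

16.81%

Mean R_i = (12.3 − 5.5 + 14.6 + 17.6 + 14.0 − 14.9) / 6 = 6.3500%
Mean R_m = (11.6 − 5.4 + 10.7 + 10.3 + 7.1 − 8.5) / 6 = 4.3000%
Σ(R_i − R̄_i)(R_m − R̄_m) = 572.1000  ⇒  Cov = 572.1000 / 5 = 114.4200
Σ(R_m − R̄_m)² = 396.0200  ⇒  Var(R_m) = 396.0200 / 5 = 79.2040
β = Cov / Var(R_m) = 114.4200 / 79.2040 = 1.4446
E(R) = R_f + β × MRP = 3.95% + 1.4446 × 8.90% = 16.81%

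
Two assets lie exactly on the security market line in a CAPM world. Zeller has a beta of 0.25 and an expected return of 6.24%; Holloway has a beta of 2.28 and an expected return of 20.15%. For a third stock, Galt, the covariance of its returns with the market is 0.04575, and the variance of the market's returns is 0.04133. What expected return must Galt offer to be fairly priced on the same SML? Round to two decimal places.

MRP = (20.15% − 6.24%) / (2.28 − 0.25) = 6.8522%
R_f = 6.24% − 0.25 × 6.8522% = 4.5270%
β_Galt = Cov / Var(R_m) = 0.04575 / 0.04133 = 1.1069
E(R_Galt) = R_f + β × MRP = 4.5270% + 1.1069 × 6.8522% = 12.11%

12.11%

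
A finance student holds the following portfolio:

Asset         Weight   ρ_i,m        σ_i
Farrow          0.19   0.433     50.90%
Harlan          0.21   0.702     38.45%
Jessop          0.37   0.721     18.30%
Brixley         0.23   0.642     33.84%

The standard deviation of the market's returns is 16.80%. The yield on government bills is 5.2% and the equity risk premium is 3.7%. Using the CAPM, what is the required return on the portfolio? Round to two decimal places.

β_Farrow = 0.433 × 50.90% / 16.80% = 1.3119
β_Harlan = 0.702 × 38.45% / 16.80% = 1.6067
β_Jessop = 0.721 × 18.30% / 16.80% = 0.7854
β_Brixley = 0.642 × 33.84% / 16.80% = 1.2932
β_P = Σ w_i β_i = 0.19×1.3119 + 0.21×1.6067 + 0.37×0.7854 + 0.23×1.2932 = 1.1747
E(R_P) = R_f + β_P × MRP = 5.2% + 1.1747 × 3.7% = 9.55%

9.55%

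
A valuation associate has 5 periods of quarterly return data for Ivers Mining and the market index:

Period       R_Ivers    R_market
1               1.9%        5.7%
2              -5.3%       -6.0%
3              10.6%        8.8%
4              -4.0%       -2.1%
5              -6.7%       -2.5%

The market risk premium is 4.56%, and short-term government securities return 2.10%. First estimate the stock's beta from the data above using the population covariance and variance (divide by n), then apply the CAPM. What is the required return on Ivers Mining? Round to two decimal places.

6.96%

Mean R_i = (1.9 − 5.3 + 10.6 − 4.0 − 6.7) / 5 = -0.7000%
Mean R_m = (5.7 − 6.0 + 8.8 − 2.1 − 2.5) / 5 = 0.7800%
Σ(R_i − R̄_i)(R_m − R̄_m) = 163.7900  ⇒  Cov = 163.7900 / 5 = 32.7580
Σ(R_m − R̄_m)² = 153.5480  ⇒  Var(R_m) = 153.5480 / 5 = 30.7096
β = Cov / Var(R_m) = 32.7580 / 30.7096 = 1.0667
E(R) = R_f + β × MRP = 2.10% + 1.0667 × 4.56% = 6.96%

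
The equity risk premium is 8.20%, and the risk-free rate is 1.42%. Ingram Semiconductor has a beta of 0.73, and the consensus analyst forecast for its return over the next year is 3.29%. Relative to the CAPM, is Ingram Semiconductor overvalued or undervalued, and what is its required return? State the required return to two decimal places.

Required return = R_f + β·MRP = 1.42% + 0.73 × 8.20% = 7.41%
Forecast 3.29% < required 7.41% → the stock plots below the SML → overvalued.

Overvalued; required return 7.41%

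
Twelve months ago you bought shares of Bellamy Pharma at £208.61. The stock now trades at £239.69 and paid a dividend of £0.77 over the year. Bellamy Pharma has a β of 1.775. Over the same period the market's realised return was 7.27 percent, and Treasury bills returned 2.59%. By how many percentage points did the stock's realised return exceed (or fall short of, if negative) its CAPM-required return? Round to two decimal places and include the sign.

Realised HPR = (P1 + D1 − P0) / P0 = (239.69 + 0.77 − 208.61) / 208.61 = 31.85 / 208.61 = 15.2677%
MRP = 7.27% − 2.59% = 4.68%
CAPM required = R_f + β·MRP = 2.59% + 1.775 × 4.68% = 10.89700%
α = realised − required = 15.2677% − 10.89700% = +4.37%

+4.37%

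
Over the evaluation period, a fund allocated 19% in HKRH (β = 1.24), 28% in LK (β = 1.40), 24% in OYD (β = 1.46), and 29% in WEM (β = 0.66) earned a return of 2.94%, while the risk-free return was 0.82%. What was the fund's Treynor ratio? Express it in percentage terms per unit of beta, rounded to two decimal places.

β_P = 0.19×1.24 + 0.28×1.40 + 0.24×1.46 + 0.29×0.66 = 1.1694
Treynor = (R_P − R_f) / β_P = (2.94% − 0.82%) / 1.1694 = 2.12% / 1.1694 = 1.81%

1.81%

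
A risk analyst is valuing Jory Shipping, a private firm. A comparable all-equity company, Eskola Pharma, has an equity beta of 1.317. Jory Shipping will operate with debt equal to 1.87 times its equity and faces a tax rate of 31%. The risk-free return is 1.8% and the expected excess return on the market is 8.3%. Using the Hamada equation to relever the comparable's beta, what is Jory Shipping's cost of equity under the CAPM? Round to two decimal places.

β_L = β_U × [1 + (1 − t)(D/E)] = 1.317 × [1 + (1 − 0.31) × 1.87]
    = 1.317 × [1 + 0.69 × 1.87] = 1.317 × 2.2903 = 3.0163
E(R) = R_f + β_L × MRP = 1.8% + 3.0163 × 8.3% = 26.84%

26.84%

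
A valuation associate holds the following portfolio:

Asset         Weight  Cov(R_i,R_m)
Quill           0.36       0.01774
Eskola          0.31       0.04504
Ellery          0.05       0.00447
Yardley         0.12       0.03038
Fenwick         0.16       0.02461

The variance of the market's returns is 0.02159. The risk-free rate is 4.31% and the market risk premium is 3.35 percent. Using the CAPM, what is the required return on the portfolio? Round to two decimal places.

8.68%

β_Quill = 0.01774 / 0.02159 = 0.8217
β_Eskola = 0.04504 / 0.02159 = 2.0862
β_Ellery = 0.00447 / 0.02159 = 0.2070
β_Yardley = 0.03038 / 0.02159 = 1.4071
β_Fenwick = 0.02461 / 0.02159 = 1.1399
β_P = Σ w_i β_i = 0.36×0.8217 + 0.31×2.0862 + 0.05×0.2070 + 0.12×1.4071 + 0.16×1.1399 = 1.3041
E(R_P) = R_f + β_P × MRP = 4.31% + 1.3041 × 3.35% = 8.68%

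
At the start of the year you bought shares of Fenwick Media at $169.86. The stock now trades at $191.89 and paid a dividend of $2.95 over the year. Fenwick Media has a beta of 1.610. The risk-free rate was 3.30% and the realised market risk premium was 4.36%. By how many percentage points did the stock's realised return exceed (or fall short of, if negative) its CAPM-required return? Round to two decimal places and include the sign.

+4.39%

Realised HPR = (P1 + D1 − P0) / P0 = (191.89 + 2.95 − 169.86) / 169.86 = 24.98 / 169.86 = 14.7062%
CAPM required = R_f + β·MRP = 3.30% + 1.610 × 4.36% = 10.31960%
α = realised − required = 14.7062% − 10.31960% = +4.39%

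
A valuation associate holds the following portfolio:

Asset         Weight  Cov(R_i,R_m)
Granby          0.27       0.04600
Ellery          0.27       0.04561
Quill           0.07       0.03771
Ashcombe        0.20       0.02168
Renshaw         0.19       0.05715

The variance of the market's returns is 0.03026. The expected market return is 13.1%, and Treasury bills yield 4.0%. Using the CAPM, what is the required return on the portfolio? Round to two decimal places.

β_Granby = 0.04600 / 0.03026 = 1.5202
β_Ellery = 0.04561 / 0.03026 = 1.5073
β_Quill = 0.03771 / 0.03026 = 1.2462
β_Ashcombe = 0.02168 / 0.03026 = 0.7165
β_Renshaw = 0.05715 / 0.03026 = 1.8886
β_P = Σ w_i β_i = 0.27×1.5202 + 0.27×1.5073 + 0.07×1.2462 + 0.20×0.7165 + 0.19×1.8886 = 1.4068
MRP = 13.1% − 4.0% = 9.10%
E(R_P) = R_f + β_P × MRP = 4.0% + 1.4068 × 9.1% = 16.80%

16.80%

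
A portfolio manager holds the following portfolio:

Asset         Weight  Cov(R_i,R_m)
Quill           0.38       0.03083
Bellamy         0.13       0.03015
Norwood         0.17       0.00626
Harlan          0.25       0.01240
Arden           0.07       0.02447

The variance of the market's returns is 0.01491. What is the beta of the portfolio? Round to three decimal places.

1.443

β_Quill = 0.03083 / 0.01491 = 2.0677
β_Bellamy = 0.03015 / 0.01491 = 2.0221
β_Norwood = 0.00626 / 0.01491 = 0.4199
β_Harlan = 0.01240 / 0.01491 = 0.8317
β_Arden = 0.02447 / 0.01491 = 1.6412
β_P = Σ w_i β_i = 0.38×2.0677 + 0.13×2.0221 + 0.17×0.4199 + 0.25×0.8317 + 0.07×1.6412 = 1.4428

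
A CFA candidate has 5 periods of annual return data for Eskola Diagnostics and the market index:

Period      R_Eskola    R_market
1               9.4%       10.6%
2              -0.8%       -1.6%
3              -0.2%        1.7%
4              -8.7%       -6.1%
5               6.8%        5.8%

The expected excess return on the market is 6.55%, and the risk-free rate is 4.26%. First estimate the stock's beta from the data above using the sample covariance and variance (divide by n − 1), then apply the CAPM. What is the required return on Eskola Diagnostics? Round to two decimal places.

11.30%

Mean R_i = (9.4 − 0.8 − 0.2 − 8.7 + 6.8) / 5 = 1.3000%
Mean R_m = (10.6 − 1.6 + 1.7 − 6.1 + 5.8) / 5 = 2.0800%
Σ(R_i − R̄_i)(R_m − R̄_m) = 179.5700  ⇒  Cov = 179.5700 / 4 = 44.8925
Σ(R_m − R̄_m)² = 167.0280  ⇒  Var(R_m) = 167.0280 / 4 = 41.7570
β = Cov / Var(R_m) = 44.8925 / 41.7570 = 1.0751
E(R) = R_f + β × MRP = 4.26% + 1.0751 × 6.55% = 11.30%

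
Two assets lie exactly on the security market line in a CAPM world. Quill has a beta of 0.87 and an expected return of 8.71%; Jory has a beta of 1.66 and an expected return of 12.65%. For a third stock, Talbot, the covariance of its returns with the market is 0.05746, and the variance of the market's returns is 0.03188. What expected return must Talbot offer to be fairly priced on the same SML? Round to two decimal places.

MRP = (12.65% − 8.71%) / (1.66 − 0.87) = 4.9873%
R_f = 8.71% − 0.87 × 4.9873% = 4.3710%
β_Talbot = Cov / Var(R_m) = 0.05746 / 0.03188 = 1.8024
E(R_Talbot) = R_f + β × MRP = 4.3710% + 1.8024 × 4.9873% = 13.36%

13.36%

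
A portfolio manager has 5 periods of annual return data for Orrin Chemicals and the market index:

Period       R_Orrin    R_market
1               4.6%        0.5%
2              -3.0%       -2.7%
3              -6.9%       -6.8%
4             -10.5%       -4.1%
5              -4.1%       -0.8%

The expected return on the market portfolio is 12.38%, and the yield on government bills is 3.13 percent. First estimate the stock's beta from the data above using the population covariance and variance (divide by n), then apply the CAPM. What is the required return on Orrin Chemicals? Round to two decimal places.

Mean R_i = (4.6 − 3.0 − 6.9 − 10.5 − 4.1) / 5 = -3.9800%
Mean R_m = (0.5 − 2.7 − 6.8 − 4.1 − 0.8) / 5 = -2.7800%
Σ(R_i − R̄_i)(R_m − R̄_m) = 48.3280  ⇒  Cov = 48.3280 / 5 = 9.6656
Σ(R_m − R̄_m)² = 32.5880  ⇒  Var(R_m) = 32.5880 / 5 = 6.5176
β = Cov / Var(R_m) = 9.6656 / 6.5176 = 1.4830
MRP = 12.38% − 3.13% = 9.25%
E(R) = R_f + β × MRP = 3.13% + 1.4830 × 9.25% = 16.85%

16.85%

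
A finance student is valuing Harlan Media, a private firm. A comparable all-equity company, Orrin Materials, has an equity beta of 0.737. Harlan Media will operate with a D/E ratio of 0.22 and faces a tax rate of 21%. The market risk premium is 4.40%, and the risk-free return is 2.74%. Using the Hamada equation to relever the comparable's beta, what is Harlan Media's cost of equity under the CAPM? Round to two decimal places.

β_L = β_U × [1 + (1 − t)(D/E)] = 0.737 × [1 + (1 − 0.21) × 0.22]
    = 0.737 × [1 + 0.79 × 0.22] = 0.737 × 1.1738 = 0.8651
E(R) = R_f + β_L × MRP = 2.74% + 0.8651 × 4.40% = 6.55%

6.55%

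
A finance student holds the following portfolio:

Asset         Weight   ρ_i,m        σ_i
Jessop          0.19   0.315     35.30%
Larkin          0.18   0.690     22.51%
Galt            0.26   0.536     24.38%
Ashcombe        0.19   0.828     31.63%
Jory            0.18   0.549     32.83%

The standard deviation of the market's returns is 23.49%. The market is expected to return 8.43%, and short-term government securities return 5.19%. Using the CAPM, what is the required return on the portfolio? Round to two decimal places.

β_Jessop = 0.315 × 35.30% / 23.49% = 0.4734
β_Larkin = 0.690 × 22.51% / 23.49% = 0.6612
β_Galt = 0.536 × 24.38% / 23.49% = 0.5563
β_Ashcombe = 0.828 × 31.63% / 23.49% = 1.1149
β_Jory = 0.549 × 32.83% / 23.49% = 0.7673
β_P = Σ w_i β_i = 0.19×0.4734 + 0.18×0.6612 + 0.26×0.5563 + 0.19×1.1149 + 0.18×0.7673 = 0.7035
MRP = 8.43% − 5.19% = 3.24%
E(R_P) = R_f + β_P × MRP = 5.19% + 0.7035 × 3.24% = 7.47%

7.47%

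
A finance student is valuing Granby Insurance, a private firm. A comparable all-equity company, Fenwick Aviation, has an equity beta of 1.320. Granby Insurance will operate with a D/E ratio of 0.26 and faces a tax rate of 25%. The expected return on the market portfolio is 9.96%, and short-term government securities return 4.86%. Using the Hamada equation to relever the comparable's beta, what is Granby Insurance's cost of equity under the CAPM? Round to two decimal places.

β_L = β_U × [1 + (1 − t)(D/E)] = 1.320 × [1 + (1 − 0.25) × 0.26]
    = 1.320 × [1 + 0.75 × 0.26] = 1.320 × 1.1950 = 1.5774
MRP = 9.96% − 4.86% = 5.10%
E(R) = R_f + β_L × MRP = 4.86% + 1.5774 × 5.10% = 12.90%

12.90%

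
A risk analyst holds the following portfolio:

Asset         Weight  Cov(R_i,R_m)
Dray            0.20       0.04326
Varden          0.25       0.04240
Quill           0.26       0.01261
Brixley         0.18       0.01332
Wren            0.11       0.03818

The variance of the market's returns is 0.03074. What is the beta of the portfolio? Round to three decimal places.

0.948

β_Dray = 0.04326 / 0.03074 = 1.4073
β_Varden = 0.04240 / 0.03074 = 1.3793
β_Quill = 0.01261 / 0.03074 = 0.4102
β_Brixley = 0.01332 / 0.03074 = 0.4333
β_Wren = 0.03818 / 0.03074 = 1.2420
β_P = Σ w_i β_i = 0.20×1.4073 + 0.25×1.3793 + 0.26×0.4102 + 0.18×0.4333 + 0.11×1.2420 = 0.9476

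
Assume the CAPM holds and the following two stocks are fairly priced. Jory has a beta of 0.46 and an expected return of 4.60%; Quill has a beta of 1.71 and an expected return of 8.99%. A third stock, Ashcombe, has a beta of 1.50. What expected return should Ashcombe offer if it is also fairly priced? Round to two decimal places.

8.25%

MRP (SML slope) = (8.99% − 4.60%) / (1.71 − 0.46) = 4.39% / 1.25 = 3.5120%
R_f (intercept) = 4.60% − 0.46 × 3.5120% = 2.9845%
E(R_Ashcombe) = R_f + β × MRP = 2.9845% + 1.50 × 3.5120% = 8.25%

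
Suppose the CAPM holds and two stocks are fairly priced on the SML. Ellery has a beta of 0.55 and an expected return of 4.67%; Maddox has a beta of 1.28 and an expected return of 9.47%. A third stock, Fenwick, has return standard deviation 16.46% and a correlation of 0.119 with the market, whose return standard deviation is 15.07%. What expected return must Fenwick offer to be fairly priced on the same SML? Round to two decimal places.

1.91%

MRP = (9.47% − 4.67%) / (1.28 − 0.55) = 6.5753%
R_f = 4.67% − 0.55 × 6.5753% = 1.0536%
β_Fenwick = ρ·σ_i/σ_m = 0.119 × 16.46 / 15.07 = 0.1300
E(R_Fenwick) = R_f + β × MRP = 1.0536% + 0.1300 × 6.5753% = 1.91%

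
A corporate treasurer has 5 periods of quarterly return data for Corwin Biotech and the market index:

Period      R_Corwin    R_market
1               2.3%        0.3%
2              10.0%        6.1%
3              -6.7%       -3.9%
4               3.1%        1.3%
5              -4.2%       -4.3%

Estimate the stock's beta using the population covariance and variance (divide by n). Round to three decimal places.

1.519

Mean R_i = (2.3 + 10.0 − 6.7 + 3.1 − 4.2) / 5 = 0.9000%
Mean R_m = (0.3 + 6.1 − 3.9 + 1.3 − 4.3) / 5 = -0.1000%
Σ(R_i − R̄_i)(R_m − R̄_m) = 110.3600  ⇒  Cov = 110.3600 / 5 = 22.0720
Σ(R_m − R̄_m)² = 72.6400  ⇒  Var(R_m) = 72.6400 / 5 = 14.5280
β = Cov / Var(R_m) = 22.0720 / 14.5280 = 1.5193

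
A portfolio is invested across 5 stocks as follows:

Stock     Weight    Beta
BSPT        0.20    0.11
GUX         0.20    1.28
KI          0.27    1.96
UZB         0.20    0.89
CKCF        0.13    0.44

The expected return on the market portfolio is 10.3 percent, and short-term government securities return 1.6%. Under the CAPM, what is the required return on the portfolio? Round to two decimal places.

β_P = Σ w_i β_i = 0.20×0.11 + 0.20×1.28 + 0.27×1.96 + 0.20×0.89 + 0.13×0.44 = 1.0424
MRP = 10.3% − 1.6% = 8.70%
E(R_P) = R_f + β_P × MRP = 1.6% + 1.0424 × 8.7% = 10.67%

10.67%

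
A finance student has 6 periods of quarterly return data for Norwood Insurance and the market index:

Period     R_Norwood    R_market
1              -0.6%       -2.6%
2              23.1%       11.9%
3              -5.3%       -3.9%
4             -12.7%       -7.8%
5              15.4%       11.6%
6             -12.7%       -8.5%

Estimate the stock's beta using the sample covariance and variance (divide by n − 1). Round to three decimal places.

Mean R_i = (-0.6 + 23.1 − 5.3 − 12.7 + 15.4 − 12.7) / 6 = 1.2000%
Mean R_m = (-2.6 + 11.9 − 3.9 − 7.8 + 11.6 − 8.5) / 6 = 0.1167%
Σ(R_i − R̄_i)(R_m − R̄_m) = 681.9300  ⇒  Cov = 681.9300 / 5 = 136.3860
Σ(R_m − R̄_m)² = 431.1483  ⇒  Var(R_m) = 431.1483 / 5 = 86.2297
β = Cov / Var(R_m) = 136.3860 / 86.2297 = 1.5817

1.582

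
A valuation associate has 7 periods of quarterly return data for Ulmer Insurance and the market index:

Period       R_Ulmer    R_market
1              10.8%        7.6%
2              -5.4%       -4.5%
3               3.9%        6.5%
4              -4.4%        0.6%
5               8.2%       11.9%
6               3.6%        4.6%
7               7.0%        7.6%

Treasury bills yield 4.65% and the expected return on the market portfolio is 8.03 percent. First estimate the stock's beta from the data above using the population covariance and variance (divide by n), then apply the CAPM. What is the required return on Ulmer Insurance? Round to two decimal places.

8.17%

Mean R_i = (10.8 − 5.4 + 3.9 − 4.4 + 8.2 + 3.6 + 7.0) / 7 = 3.3857%
Mean R_m = (7.6 − 4.5 + 6.5 + 0.6 + 11.9 + 4.6 + 7.6) / 7 = 4.9000%
Σ(R_i − R̄_i)(R_m − R̄_m) = 180.3000  ⇒  Cov = 180.3000 / 7 = 25.7571
Σ(R_m − R̄_m)² = 173.0800  ⇒  Var(R_m) = 173.0800 / 7 = 24.7257
β = Cov / Var(R_m) = 25.7571 / 24.7257 = 1.0417
MRP = 8.03% − 4.65% = 3.38%
E(R) = R_f + β × MRP = 4.65% + 1.0417 × 3.38% = 8.17%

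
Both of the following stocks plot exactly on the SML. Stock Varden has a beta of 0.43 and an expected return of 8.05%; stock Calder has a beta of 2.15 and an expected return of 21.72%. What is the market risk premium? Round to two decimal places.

7.95%

Both satisfy E(R) = R_f + β·MRP, so the slope of the SML is
MRP = (21.72% − 8.05%) / (2.15 − 0.43) = 13.67% / 1.72 = 7.9477%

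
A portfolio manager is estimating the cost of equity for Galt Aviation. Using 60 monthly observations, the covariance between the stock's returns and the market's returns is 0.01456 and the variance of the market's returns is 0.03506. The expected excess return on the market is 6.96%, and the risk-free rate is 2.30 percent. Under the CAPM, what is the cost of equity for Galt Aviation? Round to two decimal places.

5.19%

β = Cov(R_i, R_m) / Var(R_m) = 0.01456 / 0.03506 = 0.4153
E(R) = R_f + β × MRP = 2.30% + 0.4153 × 6.96% = 5.19%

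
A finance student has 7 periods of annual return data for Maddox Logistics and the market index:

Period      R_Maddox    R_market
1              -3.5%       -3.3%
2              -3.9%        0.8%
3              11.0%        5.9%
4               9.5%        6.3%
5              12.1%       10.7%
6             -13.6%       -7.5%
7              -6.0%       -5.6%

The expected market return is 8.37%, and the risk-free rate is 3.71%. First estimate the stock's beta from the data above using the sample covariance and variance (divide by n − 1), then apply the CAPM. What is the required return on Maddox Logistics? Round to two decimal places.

10.23%

Mean R_i = (-3.5 − 3.9 + 11.0 + 9.5 + 12.1 − 13.6 − 6.0) / 7 = 0.8000%
Mean R_m = (-3.3 + 0.8 + 5.9 + 6.3 + 10.7 − 7.5 − 5.6) / 7 = 1.0429%
Σ(R_i − R̄_i)(R_m − R̄_m) = 392.4100  ⇒  Cov = 392.4100 / 6 = 65.4017
Σ(R_m − R̄_m)² = 280.5171  ⇒  Var(R_m) = 280.5171 / 6 = 46.7529
β = Cov / Var(R_m) = 65.4017 / 46.7529 = 1.3989
MRP = 8.37% − 3.71% = 4.66%
E(R) = R_f + β × MRP = 3.71% + 1.3989 × 4.66% = 10.23%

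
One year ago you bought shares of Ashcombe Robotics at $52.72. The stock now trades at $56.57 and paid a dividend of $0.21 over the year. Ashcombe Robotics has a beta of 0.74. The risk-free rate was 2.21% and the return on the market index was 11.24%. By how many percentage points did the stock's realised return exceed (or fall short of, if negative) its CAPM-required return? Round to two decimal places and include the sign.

-1.19%

Realised HPR = (P1 + D1 − P0) / P0 = (56.57 + 0.21 − 52.72) / 52.72 = 4.06 / 52.72 = 7.7011%
MRP = 11.24% − 2.21% = 9.03%
CAPM required = R_f + β·MRP = 2.21% + 0.74 × 9.03% = 8.8922%
α = realised − required = 7.7011% − 8.8922% = -1.19%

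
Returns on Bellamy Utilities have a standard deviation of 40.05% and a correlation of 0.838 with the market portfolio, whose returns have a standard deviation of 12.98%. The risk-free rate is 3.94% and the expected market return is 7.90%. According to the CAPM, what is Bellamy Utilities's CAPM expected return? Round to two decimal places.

β = ρ × σ_i / σ_m = 0.838 × 40.05% / 12.98% = 2.5857
MRP = 7.90% − 3.94% = 3.96%
E(R) = 3.94% + 2.5857 × 3.96% = 14.18%

14.18%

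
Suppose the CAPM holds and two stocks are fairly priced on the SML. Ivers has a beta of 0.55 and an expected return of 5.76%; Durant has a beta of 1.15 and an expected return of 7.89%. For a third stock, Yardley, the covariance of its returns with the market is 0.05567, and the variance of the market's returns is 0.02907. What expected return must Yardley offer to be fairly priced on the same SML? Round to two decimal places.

10.61%

MRP = (7.89% − 5.76%) / (1.15 − 0.55) = 3.5500%
R_f = 5.76% − 0.55 × 3.5500% = 3.8075%
β_Yardley = Cov / Var(R_m) = 0.05567 / 0.02907 = 1.9150
E(R_Yardley) = R_f + β × MRP = 3.8075% + 1.9150 × 3.5500% = 10.61%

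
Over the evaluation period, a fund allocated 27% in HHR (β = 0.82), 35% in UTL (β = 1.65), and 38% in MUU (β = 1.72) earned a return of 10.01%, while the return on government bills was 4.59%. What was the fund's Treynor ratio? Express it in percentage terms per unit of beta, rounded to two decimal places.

3.73%

β_P = 0.27×0.82 + 0.35×1.65 + 0.38×1.72 = 1.4525
Treynor = (R_P − R_f) / β_P = (10.01% − 4.59%) / 1.4525 = 5.42% / 1.4525 = 3.73%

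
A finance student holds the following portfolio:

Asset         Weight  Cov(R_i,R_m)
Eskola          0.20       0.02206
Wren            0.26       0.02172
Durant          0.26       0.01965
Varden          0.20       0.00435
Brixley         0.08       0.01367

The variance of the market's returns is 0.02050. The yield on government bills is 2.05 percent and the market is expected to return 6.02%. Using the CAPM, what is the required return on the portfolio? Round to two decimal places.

β_Eskola = 0.02206 / 0.02050 = 1.0761
β_Wren = 0.02172 / 0.02050 = 1.0595
β_Durant = 0.01965 / 0.02050 = 0.9585
β_Varden = 0.00435 / 0.02050 = 0.2122
β_Brixley = 0.01367 / 0.02050 = 0.6668
β_P = Σ w_i β_i = 0.20×1.0761 + 0.26×1.0595 + 0.26×0.9585 + 0.20×0.2122 + 0.08×0.6668 = 0.8357
MRP = 6.02% − 2.05% = 3.97%
E(R_P) = R_f + β_P × MRP = 2.05% + 0.8357 × 3.97% = 5.37%

5.37%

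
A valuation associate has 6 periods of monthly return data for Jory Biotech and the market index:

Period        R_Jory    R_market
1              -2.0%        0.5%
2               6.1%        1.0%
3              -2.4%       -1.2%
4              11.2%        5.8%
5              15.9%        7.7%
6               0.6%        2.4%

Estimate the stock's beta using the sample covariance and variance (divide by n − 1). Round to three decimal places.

2.037

Mean R_i = (-2.0 + 6.1 − 2.4 + 11.2 + 15.9 + 0.6) / 6 = 4.9000%
Mean R_m = (0.5 + 1.0 − 1.2 + 5.8 + 7.7 + 2.4) / 6 = 2.7000%
Σ(R_i − R̄_i)(R_m − R̄_m) = 117.4300  ⇒  Cov = 117.4300 / 5 = 23.4860
Σ(R_m − R̄_m)² = 57.6400  ⇒  Var(R_m) = 57.6400 / 5 = 11.5280
β = Cov / Var(R_m) = 23.4860 / 11.5280 = 2.0373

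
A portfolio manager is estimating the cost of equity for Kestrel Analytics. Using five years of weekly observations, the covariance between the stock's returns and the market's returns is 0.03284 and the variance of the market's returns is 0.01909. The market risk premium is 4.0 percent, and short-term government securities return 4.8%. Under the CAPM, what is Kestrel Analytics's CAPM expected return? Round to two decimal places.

11.68%

β = Cov(R_i, R_m) / Var(R_m) = 0.03284 / 0.01909 = 1.7203
E(R) = R_f + β × MRP = 4.8% + 1.7203 × 4.0% = 11.68%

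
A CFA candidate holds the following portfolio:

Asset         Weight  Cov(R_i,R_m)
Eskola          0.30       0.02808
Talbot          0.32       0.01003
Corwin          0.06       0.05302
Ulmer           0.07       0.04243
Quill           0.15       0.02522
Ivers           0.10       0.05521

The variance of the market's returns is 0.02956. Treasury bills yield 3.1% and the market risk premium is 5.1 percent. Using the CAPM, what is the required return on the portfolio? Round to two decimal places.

7.77%

β_Eskola = 0.02808 / 0.02956 = 0.9499
β_Talbot = 0.01003 / 0.02956 = 0.3393
β_Corwin = 0.05302 / 0.02956 = 1.7936
β_Ulmer = 0.04243 / 0.02956 = 1.4354
β_Quill = 0.02522 / 0.02956 = 0.8532
β_Ivers = 0.05521 / 0.02956 = 1.8677
β_P = Σ w_i β_i = 0.30×0.9499 + 0.32×0.3393 + 0.06×1.7936 + 0.07×1.4354 + 0.15×0.8532 + 0.10×1.8677 = 0.9164
E(R_P) = R_f + β_P × MRP = 3.1% + 0.9164 × 5.1% = 7.77%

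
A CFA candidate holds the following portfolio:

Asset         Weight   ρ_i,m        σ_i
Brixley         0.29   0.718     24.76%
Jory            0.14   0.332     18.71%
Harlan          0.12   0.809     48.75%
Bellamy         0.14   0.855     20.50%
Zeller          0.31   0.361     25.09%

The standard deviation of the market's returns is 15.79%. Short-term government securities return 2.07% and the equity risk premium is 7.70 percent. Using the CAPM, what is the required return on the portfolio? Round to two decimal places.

9.88%

β_Brixley = 0.718 × 24.76% / 15.79% = 1.1259
β_Jory = 0.332 × 18.71% / 15.79% = 0.3934
β_Harlan = 0.809 × 48.75% / 15.79% = 2.4977
β_Bellamy = 0.855 × 20.50% / 15.79% = 1.1100
β_Zeller = 0.361 × 25.09% / 15.79% = 0.5736
β_P = Σ w_i β_i = 0.29×1.1259 + 0.14×0.3934 + 0.12×2.4977 + 0.14×1.1100 + 0.31×0.5736 = 1.0145
E(R_P) = R_f + β_P × MRP = 2.07% + 1.0145 × 7.70% = 9.88%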